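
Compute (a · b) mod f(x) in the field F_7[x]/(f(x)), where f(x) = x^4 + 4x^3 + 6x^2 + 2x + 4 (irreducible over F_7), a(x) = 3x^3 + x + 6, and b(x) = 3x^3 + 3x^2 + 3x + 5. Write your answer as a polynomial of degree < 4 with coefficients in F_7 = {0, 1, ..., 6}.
a · b ≡ 6x + 4 (mod f(x))

Multiply in F_7[x]: a(x)·b(x) = (3x^3 + x + 6)·(3x^3 + 3x^2 + 3x + 5) = 2x^6 + 2x^5 + 5x^4 + x^3 + 2x + 2. This has degree ≥ 4, so divide by f(x) over F_7: 2x^6 + 2x^5 + 5x^4 + x^3 + 2x + 2 = (2x^2 + x + 3)·(x^4 + 4x^3 + 6x^2 + 2x + 4) + (6x + 4). Hence a·b ≡ 6x + 4 (mod f). (F_7[x]/(f) is a field with 7^4 = 2401 elements since f is irreducible of degree 4.)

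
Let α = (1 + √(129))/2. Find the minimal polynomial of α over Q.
m_α(x) = x^2 - x - 32

From 2α - 1 = √(129), squaring gives (2α - 1)^2 = 129, i.e. 4α^2 - 4α + 1 = 129, so α^2 - α + (1 - 129)/4 = 0. Since 129 ≡ 1 (mod 4), (1 - 129)/4 = -32 ∈ Z. The polynomial x^2 - x - 32 has discriminant 1 - 4·(-32) = 129, which is not a perfect square in Q (d = 129 is squarefree and ≠ 1), so x^2 - x - 32 is irreducible over Q. It is the minimal polynomial of α.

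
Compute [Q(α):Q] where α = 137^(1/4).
[Q(α):Q] = 4

α is a root of x^4 - 137. By Eisenstein's criterion at the prime p = 137 (which divides the constant term 137 but p^2 = 18769 does not, since 137 is squarefree), x^4 - 137 is irreducible over Q. Hence [Q(α):Q] = 4.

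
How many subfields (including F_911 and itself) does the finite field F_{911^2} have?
F_{911^2} has 2 subfields

The subfields of F_{p^n} are exactly the fields F_{p^d} for d | n (each is the fixed field of the unique index-d subgroup of Gal(F_{p^n}/F_p) ≅ Z/nZ). The divisors of n = 2 are {1, 2}, giving 2 subfields: F_{911^1}, F_{911^2}.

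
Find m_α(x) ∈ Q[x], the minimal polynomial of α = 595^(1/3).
m_α(x) = x^3 - 595

α satisfies α^3 = 595, so x^3 - 595 annihilates α. By the rational root test, a rational root p/q (in lowest terms) of x^3 - 595 would satisfy p^3 = 595 q^3, forcing q = 1 and p^3 = 595; but 595 is not a perfect cube, contradiction. A monic cubic over Q with no rational root is irreducible (any nontrivial factorization would include a linear factor). Hence x^3 - 595 is the minimal polynomial of α, and in particular [Q(α):Q] = 3.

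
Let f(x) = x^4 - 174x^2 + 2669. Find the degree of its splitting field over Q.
[K : Q] = 4

Solving the quadratic in x^2: x^2 = (174 ± √(174^2 - 4·2669))/2 = (174 ± √19600)/2 = (174 ± 140)/2, giving x^2 = 157 or x^2 = 17. So f(x) = (x^2 - 157)(x^2 - 17) and the roots of f are ±√157, ±√17. Hence the splitting field is K = Q(√157, √17). Since 157 and 17 are distinct squarefree integers > 1, their product 2669 is not a perfect square, so √17 ∉ Q(√157). By the tower law [K:Q] = [Q(√157,√17):Q(√157)] · [Q(√157):Q] = 2 · 2 = 4.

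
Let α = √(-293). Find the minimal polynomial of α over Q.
m_α(x) = x^2 + 293

α satisfies α^2 + 293 = 0, so x^2 + 293 annihilates α. Since d = -293 is squarefree and ≠ 1, it is not a perfect square in Q, so x^2 + 293 has no rational root and is therefore irreducible over Q (a degree-2 polynomial over a field is irreducible iff it has no root). Hence m_α(x) = x^2 + 293.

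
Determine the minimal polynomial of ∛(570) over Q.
m_α(x) = x^3 - 570

α satisfies α^3 = 570, so x^3 - 570 annihilates α. By the rational root test, a rational root p/q (in lowest terms) of x^3 - 570 would satisfy p^3 = 570 q^3, forcing q = 1 and p^3 = 570; but 570 is not a perfect cube, contradiction. A monic cubic over Q with no rational root is irreducible (any nontrivial factorization would include a linear factor). Hence x^3 - 570 is the minimal polynomial of α, and in particular [Q(α):Q] = 3.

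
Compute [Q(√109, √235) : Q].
[Q(√109, √235) : Q] = 4

[Q(√109):Q] = 2 (min poly x^2 - 109, irreducible since 109 is squarefree > 1). For the top step, suppose √235 ∈ Q(√109), say √235 = c + d√109 with c, d ∈ Q. Squaring: 235 = c^2 + 109d^2 + 2cd√109. Since √109 ∉ Q this forces 2cd = 0. If d = 0 then √235 = c ∈ Q, contradicting 235 squarefree > 1. If c = 0 then 235 = 109d^2, so 109·235 = (109d)^2 is a perfect square in Q — but 109·235 = 25615 is not a perfect square (since 109 and 235 are distinct squarefree integers). Contradiction. Hence √235 ∉ Q(√109), so x^2 - 235 stays irreducible over Q(√109) and [Q(√109, √235) : Q(√109)] = 2. By the tower law, [Q(√109, √235) : Q] = 2 · 2 = 4.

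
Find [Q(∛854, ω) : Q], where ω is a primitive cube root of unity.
[Q(∛854, ω) : Q] = 6

[Q(∛854):Q] = 3 (min poly x^3 - 854, irreducible since 854 is not a perfect cube). [Q(ω):Q] = 2 (min poly x^2 + x + 1). Since Q(∛854) ⊂ R and ω ∉ R, we have ω ∉ Q(∛854), so x^2 + x + 1 remains irreducible over Q(∛854) and [Q(∛854, ω) : Q(∛854)] = 2. By the tower law, [Q(∛854, ω) : Q] = 3 · 2 = 6. (In fact Q(∛854, ω) is the splitting field of x^3 - 854 over Q.)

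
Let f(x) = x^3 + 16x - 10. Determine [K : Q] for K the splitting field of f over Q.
[K : Q] = 6

By the rational root test, any rational root of the monic integer polynomial f(x) = x^3 + 16x - 10 must be an integer dividing the constant term -10, i.e. one of ±{1, 2, 5, 10}. Evaluating: f(1) = 7, f(-1) = -27, f(2) = 30, f(-2) = -50, f(5) = 195, f(-5) = -215, f(10) = 1150, f(-10) = -1170; none is 0, so f has no rational root and is therefore irreducible over Q (a cubic with no linear factor over a field is irreducible). For an irreducible cubic, the Galois group is A_3 or S_3 according as the discriminant disc(f) = -4a^3 - 27b^2 = -4·(16)^3 - 27·(-10)^2 = -19084 is or is not a square in Q. Here disc(f) = -19084 is not a perfect square in Q, so the Galois group of f over Q is not contained in A_3 and must be all of S_3. The splitting field has degree |S_3| = 6 over Q, so [K : Q] = 6.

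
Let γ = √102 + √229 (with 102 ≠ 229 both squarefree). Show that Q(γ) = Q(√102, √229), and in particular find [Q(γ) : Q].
[Q(γ) : Q] = 4 (equivalently, Q(γ) = Q(√102, √229))

Obviously Q(γ) ⊆ Q(√102, √229), and [Q(√102, √229):Q] = 4 (since 102, 229 are distinct squarefree integers > 1 with 23358 not a perfect square). To show equality we compute the minimal polynomial of γ. From γ = √102 + √229: γ^2 = 102 + 2√(23358) + 229 = 331 + 2√(23358), so γ^2 - 331 = 2√(23358); squaring, (γ^2 - 331)^2 = 4·23358, i.e. γ^4 - 662γ^2 + 109561 - 93432 = 0, i.e. γ^4 - 662γ^2 + 16129 = 0. So γ is a root of x^4 - 662x^2 + 16129. This polynomial is irreducible over Q: it has no rational root (each ±√102 ± √229 is irrational), and any factorization into two quadratics over Q would force √(23358) ∈ Q (pairing opposite roots) or √102, √229 ∈ Q (other pairings), all impossible. Hence [Q(γ):Q] = 4 = [Q(√102, √229):Q], so Q(γ) = Q(√102, √229).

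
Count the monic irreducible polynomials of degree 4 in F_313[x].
There are 2399456748 monic irreducible polynomials of degree 4 over F_313

Each element of F_{313^4} that lies in no proper subfield is a root of exactly one monic irreducible of degree 4 over F_313, and each such polynomial has 4 distinct roots in F_{313^4}. By Möbius inversion the count is N_313(4) = (1/4) Σ_{d|4} μ(4/d) · 313^d = (1/4)(μ(4)·313^1 + μ(2)·313^2 + μ(1)·313^4) = 9597826992/4 = 2399456748.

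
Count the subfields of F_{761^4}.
F_{761^4} has 3 subfields

The subfields of F_{p^n} are exactly the fields F_{p^d} for d | n (each is the fixed field of the unique index-d subgroup of Gal(F_{p^n}/F_p) ≅ Z/nZ). The divisors of n = 4 are {1, 2, 4}, giving 3 subfields: F_{761^1}, F_{761^2}, F_{761^4}.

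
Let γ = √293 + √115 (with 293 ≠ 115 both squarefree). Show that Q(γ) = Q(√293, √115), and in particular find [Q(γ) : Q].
[Q(γ) : Q] = 4 (equivalently, Q(γ) = Q(√293, √115))

Obviously Q(γ) ⊆ Q(√293, √115), and [Q(√293, √115):Q] = 4 (since 293, 115 are distinct squarefree integers > 1 with 33695 not a perfect square). To show equality we compute the minimal polynomial of γ. From γ = √293 + √115: γ^2 = 293 + 2√(33695) + 115 = 408 + 2√(33695), so γ^2 - 408 = 2√(33695); squaring, (γ^2 - 408)^2 = 4·33695, i.e. γ^4 - 816γ^2 + 166464 - 134780 = 0, i.e. γ^4 - 816γ^2 + 31684 = 0. So γ is a root of x^4 - 816x^2 + 31684. This polynomial is irreducible over Q: it has no rational root (each ±√293 ± √115 is irrational), and any factorization into two quadratics over Q would force √(33695) ∈ Q (pairing opposite roots) or √293, √115 ∈ Q (other pairings), all impossible. Hence [Q(γ):Q] = 4 = [Q(√293, √115):Q], so Q(γ) = Q(√293, √115).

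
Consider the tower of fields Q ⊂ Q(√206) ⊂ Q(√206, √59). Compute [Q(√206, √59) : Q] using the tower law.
[Q(√206, √59) : Q] = 4

[Q(√206):Q] = 2 (min poly x^2 - 206, irreducible since 206 is squarefree > 1). For the top step, suppose √59 ∈ Q(√206), say √59 = c + d√206 with c, d ∈ Q. Squaring: 59 = c^2 + 206d^2 + 2cd√206. Since √206 ∉ Q this forces 2cd = 0. If d = 0 then √59 = c ∈ Q, contradicting 59 squarefree > 1. If c = 0 then 59 = 206d^2, so 206·59 = (206d)^2 is a perfect square in Q — but 206·59 = 12154 is not a perfect square (since 206 and 59 are distinct squarefree integers). Contradiction. Hence √59 ∉ Q(√206), so x^2 - 59 stays irreducible over Q(√206) and [Q(√206, √59) : Q(√206)] = 2. By the tower law, [Q(√206, √59) : Q] = 2 · 2 = 4.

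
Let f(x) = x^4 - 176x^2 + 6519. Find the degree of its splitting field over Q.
[K : Q] = 4

Solving the quadratic in x^2: x^2 = (176 ± √(176^2 - 4·6519))/2 = (176 ± √4900)/2 = (176 ± 70)/2, giving x^2 = 53 or x^2 = 123. So f(x) = (x^2 - 53)(x^2 - 123) and the roots of f are ±√53, ±√123. Hence the splitting field is K = Q(√53, √123). Since 53 and 123 are distinct squarefree integers > 1, their product 6519 is not a perfect square, so √123 ∉ Q(√53). By the tower law [K:Q] = [Q(√53,√123):Q(√53)] · [Q(√53):Q] = 2 · 2 = 4.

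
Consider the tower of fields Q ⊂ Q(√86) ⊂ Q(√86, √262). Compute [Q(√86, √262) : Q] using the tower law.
[Q(√86, √262) : Q] = 4

[Q(√86):Q] = 2 (min poly x^2 - 86, irreducible since 86 is squarefree > 1). For the top step, suppose √262 ∈ Q(√86), say √262 = c + d√86 with c, d ∈ Q. Squaring: 262 = c^2 + 86d^2 + 2cd√86. Since √86 ∉ Q this forces 2cd = 0. If d = 0 then √262 = c ∈ Q, contradicting 262 squarefree > 1. If c = 0 then 262 = 86d^2, so 86·262 = (86d)^2 is a perfect square in Q — but 86·262 = 22532 is not a perfect square (since 86 and 262 are distinct squarefree integers). Contradiction. Hence √262 ∉ Q(√86), so x^2 - 262 stays irreducible over Q(√86) and [Q(√86, √262) : Q(√86)] = 2. By the tower law, [Q(√86, √262) : Q] = 2 · 2 = 4.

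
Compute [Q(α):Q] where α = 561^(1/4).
[Q(α):Q] = 4

α is a root of x^4 - 561. By Eisenstein's criterion at the prime p = 3 (which divides the constant term 561 but p^2 = 9 does not, since 561 is squarefree), x^4 - 561 is irreducible over Q. Hence [Q(α):Q] = 4.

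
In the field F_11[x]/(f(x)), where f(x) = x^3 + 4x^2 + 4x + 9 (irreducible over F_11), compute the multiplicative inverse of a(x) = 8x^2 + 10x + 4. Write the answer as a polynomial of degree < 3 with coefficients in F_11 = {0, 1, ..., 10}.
a(x)^(-1) ≡ 8x^2 + 2x + 6 (mod f(x))

Since f is irreducible over F_11, F_11[x]/(f) is a field and a(x) ≠ 0 has an inverse. Apply the extended Euclidean algorithm to f(x) and a(x) in F_11[x]: f(x) = (7x)·a(x) + (9x + 9);  a(x) = (7x + 10)·(9x + 9) + (2). The last nonzero remainder is the constant 2 = gcd(f, a) in F_11. Back-substituting through the division chain expresses 2 = s(x)·a(x) + t(x)·f(x) with s(x) ≡ 5x^2 + 4x + 1 (mod f), so (5x^2 + 4x + 1)·a(x) ≡ 2 (mod f). Multiplying by 2^(-1) ≡ 6 in F_11 gives a(x)^(-1) ≡ 6·(5x^2 + 4x + 1) ≡ 8x^2 + 2x + 6 (mod f). Check: (8x^2 + 10x + 4)·(8x^2 + 2x + 6) = 9x^4 + 8x^3 + x^2 + 2x + 2 ≡ 1 (mod x^3 + 4x^2 + 4x + 9).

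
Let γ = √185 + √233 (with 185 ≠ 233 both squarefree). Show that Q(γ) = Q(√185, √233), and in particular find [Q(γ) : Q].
[Q(γ) : Q] = 4 (equivalently, Q(γ) = Q(√185, √233))

Obviously Q(γ) ⊆ Q(√185, √233), and [Q(√185, √233):Q] = 4 (since 185, 233 are distinct squarefree integers > 1 with 43105 not a perfect square). To show equality we compute the minimal polynomial of γ. From γ = √185 + √233: γ^2 = 185 + 2√(43105) + 233 = 418 + 2√(43105), so γ^2 - 418 = 2√(43105); squaring, (γ^2 - 418)^2 = 4·43105, i.e. γ^4 - 836γ^2 + 174724 - 172420 = 0, i.e. γ^4 - 836γ^2 + 2304 = 0. So γ is a root of x^4 - 836x^2 + 2304. This polynomial is irreducible over Q: it has no rational root (each ±√185 ± √233 is irrational), and any factorization into two quadratics over Q would force √(43105) ∈ Q (pairing opposite roots) or √185, √233 ∈ Q (other pairings), all impossible. Hence [Q(γ):Q] = 4 = [Q(√185, √233):Q], so Q(γ) = Q(√185, √233).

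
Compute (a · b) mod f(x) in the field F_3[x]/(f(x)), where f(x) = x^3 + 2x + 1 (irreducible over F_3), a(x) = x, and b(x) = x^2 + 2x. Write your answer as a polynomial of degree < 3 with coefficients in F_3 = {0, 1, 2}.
a · b ≡ 2x^2 + x + 2 (mod f(x))

Multiply in F_3[x]: a(x)·b(x) = (x)·(x^2 + 2x) = x^3 + 2x^2. This has degree ≥ 3, so divide by f(x) over F_3: x^3 + 2x^2 = (1)·(x^3 + 2x + 1) + (2x^2 + x + 2). Hence a·b ≡ 2x^2 + x + 2 (mod f). (F_3[x]/(f) is a field with 3^3 = 27 elements since f is irreducible of degree 3.)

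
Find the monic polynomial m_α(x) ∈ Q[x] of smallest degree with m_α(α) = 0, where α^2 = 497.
m_α(x) = x^2 - 497

α satisfies α^2 - 497 = 0, so x^2 - 497 annihilates α. Since d = 497 is squarefree and ≠ 1, it is not a perfect square in Q, so x^2 - 497 has no rational root and is therefore irreducible over Q (a degree-2 polynomial over a field is irreducible iff it has no root). Hence m_α(x) = x^2 - 497.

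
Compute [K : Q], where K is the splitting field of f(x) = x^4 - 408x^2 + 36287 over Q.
[K : Q] = 4

Solving the quadratic in x^2: x^2 = (408 ± √(408^2 - 4·36287))/2 = (408 ± √21316)/2 = (408 ± 146)/2, giving x^2 = 131 or x^2 = 277. So f(x) = (x^2 - 131)(x^2 - 277) and the roots of f are ±√131, ±√277. Hence the splitting field is K = Q(√131, √277). Since 131 and 277 are distinct squarefree integers > 1, their product 36287 is not a perfect square, so √277 ∉ Q(√131). By the tower law [K:Q] = [Q(√131,√277):Q(√131)] · [Q(√131):Q] = 2 · 2 = 4.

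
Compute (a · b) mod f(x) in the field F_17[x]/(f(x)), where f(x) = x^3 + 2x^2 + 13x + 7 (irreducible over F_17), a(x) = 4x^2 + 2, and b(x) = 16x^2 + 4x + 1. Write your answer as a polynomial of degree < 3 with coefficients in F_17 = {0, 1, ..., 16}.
a · b ≡ 6x^2 + 13x + 4 (mod f(x))

Multiply in F_17[x]: a(x)·b(x) = (4x^2 + 2)·(16x^2 + 4x + 1) = 13x^4 + 16x^3 + 2x^2 + 8x + 2. This has degree ≥ 3, so divide by f(x) over F_17: 13x^4 + 16x^3 + 2x^2 + 8x + 2 = (13x + 7)·(x^3 + 2x^2 + 13x + 7) + (6x^2 + 13x + 4). Hence a·b ≡ 6x^2 + 13x + 4 (mod f). (F_17[x]/(f) is a field with 17^3 = 4913 elements since f is irreducible of degree 3.)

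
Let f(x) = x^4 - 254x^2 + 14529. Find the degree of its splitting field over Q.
[K : Q] = 4

Solving the quadratic in x^2: x^2 = (254 ± √(254^2 - 4·14529))/2 = (254 ± √6400)/2 = (254 ± 80)/2, giving x^2 = 87 or x^2 = 167. So f(x) = (x^2 - 87)(x^2 - 167) and the roots of f are ±√87, ±√167. Hence the splitting field is K = Q(√87, √167). Since 87 and 167 are distinct squarefree integers > 1, their product 14529 is not a perfect square, so √167 ∉ Q(√87). By the tower law [K:Q] = [Q(√87,√167):Q(√87)] · [Q(√87):Q] = 2 · 2 = 4.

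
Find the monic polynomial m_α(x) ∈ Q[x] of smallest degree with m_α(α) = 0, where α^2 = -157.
m_α(x) = x^2 + 157

α satisfies α^2 + 157 = 0, so x^2 + 157 annihilates α. Since d = -157 is squarefree and ≠ 1, it is not a perfect square in Q, so x^2 + 157 has no rational root and is therefore irreducible over Q (a degree-2 polynomial over a field is irreducible iff it has no root). Hence m_α(x) = x^2 + 157.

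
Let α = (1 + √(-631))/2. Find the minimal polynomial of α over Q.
m_α(x) = x^2 - x + 158

From 2α - 1 = √(-631), squaring gives (2α - 1)^2 = -631, i.e. 4α^2 - 4α + 1 = -631, so α^2 - α + (1 + 631)/4 = 0. Since -631 ≡ 1 (mod 4), (1 + 631)/4 = 158 ∈ Z. The polynomial x^2 - x + 158 has discriminant 1 - 4·(158) = -631, which is not a perfect square in Q (d = -631 is squarefree and ≠ 1), so x^2 - x + 158 is irreducible over Q. It is the minimal polynomial of α.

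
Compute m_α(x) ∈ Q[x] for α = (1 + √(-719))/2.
m_α(x) = x^2 - x + 180

From 2α - 1 = √(-719), squaring gives (2α - 1)^2 = -719, i.e. 4α^2 - 4α + 1 = -719, so α^2 - α + (1 + 719)/4 = 0. Since -719 ≡ 1 (mod 4), (1 + 719)/4 = 180 ∈ Z. The polynomial x^2 - x + 180 has discriminant 1 - 4·(180) = -719, which is not a perfect square in Q (d = -719 is squarefree and ≠ 1), so x^2 - x + 180 is irreducible over Q. It is the minimal polynomial of α.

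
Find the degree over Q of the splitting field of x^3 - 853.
[K : Q] = 6

The roots of x^3 - 853 are ∛853, ω∛853, ω^2∛853 where ω = e^(2πi/3) is a primitive cube root of unity, so K = Q(∛853, ω). Now [Q(∛853):Q] = 3 (since 853 is not a perfect cube, x^3 - 853 is irreducible) and [Q(ω):Q] = 2. Both 2 and 3 divide [K:Q], and [K:Q] ≤ 3·2 = 6, so [K:Q] = 6. (Equivalently: Q(∛853) ⊂ R but ω ∉ R, so [K : Q(∛853)] = 2.)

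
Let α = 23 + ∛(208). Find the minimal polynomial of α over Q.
m_α(x) = x^3 - 69x^2 + 1587x - 12375

Set β = α - 23 = ∛(208), so β^3 = 208. Then (α - 23)^3 - 208 = 0, i.e. α is a root of g(x) = (x - 23)^3 - 208 = x^3 - 69x^2 + 1587x - 12375. Since g(x) = h(x - 23) where h(x) = x^3 - 208, and h is irreducible over Q (because 208 is not a perfect cube, so h has no rational root, and a monic cubic with no rational root is irreducible), g is also irreducible (irreducibility is preserved under the substitution x → x - 23). Hence m_α(x) = x^3 - 69x^2 + 1587x - 12375.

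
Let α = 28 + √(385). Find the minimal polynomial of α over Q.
m_α(x) = x^2 - 56x + 399

From α - 28 = √(385), squaring gives (α - 28)^2 = 385, i.e. α^2 - 56α + 784 = 385, so α^2 - 56α + 399 = 0. The discriminant of x^2 - 56x + 399 is (-56)^2 - 4·(399) = 3136 - 1596 = 1540, and 4·(385) is not a perfect square in Q since 385 is squarefree and ≠ 1. Hence x^2 - 56x + 399 is irreducible over Q and is the minimal polynomial of α.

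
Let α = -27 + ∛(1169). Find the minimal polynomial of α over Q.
m_α(x) = x^3 + 81x^2 + 2187x + 18514

Set β = α + 27 = ∛(1169), so β^3 = 1169. Then (α + 27)^3 - 1169 = 0, i.e. α is a root of g(x) = (x + 27)^3 - 1169 = x^3 + 81x^2 + 2187x + 18514. Since g(x) = h(x + 27) where h(x) = x^3 - 1169, and h is irreducible over Q (because 1169 is not a perfect cube, so h has no rational root, and a monic cubic with no rational root is irreducible), g is also irreducible (irreducibility is preserved under the substitution x → x + 27). Hence m_α(x) = x^3 + 81x^2 + 2187x + 18514.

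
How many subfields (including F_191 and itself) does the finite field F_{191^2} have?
F_{191^2} has 2 subfields

The subfields of F_{p^n} are exactly the fields F_{p^d} for d | n (each is the fixed field of the unique index-d subgroup of Gal(F_{p^n}/F_p) ≅ Z/nZ). The divisors of n = 2 are {1, 2}, giving 2 subfields: F_{191^1}, F_{191^2}.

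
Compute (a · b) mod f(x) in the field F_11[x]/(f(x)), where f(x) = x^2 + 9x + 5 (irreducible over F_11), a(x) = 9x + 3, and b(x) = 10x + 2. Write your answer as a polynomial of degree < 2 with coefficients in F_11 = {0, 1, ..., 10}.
a · b ≡ 8x + 7 (mod f(x))

Multiply in F_11[x]: a(x)·b(x) = (9x + 3)·(10x + 2) = 2x^2 + 4x + 6. This has degree ≥ 2, so divide by f(x) over F_11: 2x^2 + 4x + 6 = (2)·(x^2 + 9x + 5) + (8x + 7). Hence a·b ≡ 8x + 7 (mod f). (F_11[x]/(f) is a field with 11^2 = 121 elements since f is irreducible of degree 2.)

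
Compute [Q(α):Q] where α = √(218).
[Q(α):Q] = 2

[Q(α):Q] equals the degree of the minimal polynomial of α. Here α^2 = 218 and x^2 - 218 is irreducible (d = 218 is squarefree, ≠ 1, hence not a square), so deg(m_α) = 2. Thus [Q(α):Q] = 2.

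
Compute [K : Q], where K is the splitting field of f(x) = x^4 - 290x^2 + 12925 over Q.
[K : Q] = 4

Solving the quadratic in x^2: x^2 = (290 ± √(290^2 - 4·12925))/2 = (290 ± √32400)/2 = (290 ± 180)/2, giving x^2 = 235 or x^2 = 55. So f(x) = (x^2 - 235)(x^2 - 55) and the roots of f are ±√235, ±√55. Hence the splitting field is K = Q(√235, √55). Since 235 and 55 are distinct squarefree integers > 1, their product 12925 is not a perfect square, so √55 ∉ Q(√235). By the tower law [K:Q] = [Q(√235,√55):Q(√235)] · [Q(√235):Q] = 2 · 2 = 4.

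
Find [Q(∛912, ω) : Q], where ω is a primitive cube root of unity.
[Q(∛912, ω) : Q] = 6

[Q(∛912):Q] = 3 (min poly x^3 - 912, irreducible since 912 is not a perfect cube). [Q(ω):Q] = 2 (min poly x^2 + x + 1). Since Q(∛912) ⊂ R and ω ∉ R, we have ω ∉ Q(∛912), so x^2 + x + 1 remains irreducible over Q(∛912) and [Q(∛912, ω) : Q(∛912)] = 2. By the tower law, [Q(∛912, ω) : Q] = 3 · 2 = 6. (In fact Q(∛912, ω) is the splitting field of x^3 - 912 over Q.)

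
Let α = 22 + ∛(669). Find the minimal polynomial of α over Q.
m_α(x) = x^3 - 66x^2 + 1452x - 11317

Set β = α - 22 = ∛(669), so β^3 = 669. Then (α - 22)^3 - 669 = 0, i.e. α is a root of g(x) = (x - 22)^3 - 669 = x^3 - 66x^2 + 1452x - 11317. Since g(x) = h(x - 22) where h(x) = x^3 - 669, and h is irreducible over Q (because 669 is not a perfect cube, so h has no rational root, and a monic cubic with no rational root is irreducible), g is also irreducible (irreducibility is preserved under the substitution x → x - 22). Hence m_α(x) = x^3 - 66x^2 + 1452x - 11317.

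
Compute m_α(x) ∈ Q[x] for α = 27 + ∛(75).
m_α(x) = x^3 - 81x^2 + 2187x - 19758

Set β = α - 27 = ∛(75), so β^3 = 75. Then (α - 27)^3 - 75 = 0, i.e. α is a root of g(x) = (x - 27)^3 - 75 = x^3 - 81x^2 + 2187x - 19758. Since g(x) = h(x - 27) where h(x) = x^3 - 75, and h is irreducible over Q (because 75 is not a perfect cube, so h has no rational root, and a monic cubic with no rational root is irreducible), g is also irreducible (irreducibility is preserved under the substitution x → x - 27). Hence m_α(x) = x^3 - 81x^2 + 2187x - 19758.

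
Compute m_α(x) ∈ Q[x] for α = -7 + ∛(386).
m_α(x) = x^3 + 21x^2 + 147x - 43

Set β = α + 7 = ∛(386), so β^3 = 386. Then (α + 7)^3 - 386 = 0, i.e. α is a root of g(x) = (x + 7)^3 - 386 = x^3 + 21x^2 + 147x - 43. Since g(x) = h(x + 7) where h(x) = x^3 - 386, and h is irreducible over Q (because 386 is not a perfect cube, so h has no rational root, and a monic cubic with no rational root is irreducible), g is also irreducible (irreducibility is preserved under the substitution x → x + 7). Hence m_α(x) = x^3 + 21x^2 + 147x - 43.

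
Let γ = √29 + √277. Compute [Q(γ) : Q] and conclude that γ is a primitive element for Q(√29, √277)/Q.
[Q(γ) : Q] = 4 (equivalently, Q(γ) = Q(√29, √277))

Obviously Q(γ) ⊆ Q(√29, √277), and [Q(√29, √277):Q] = 4 (since 29, 277 are distinct squarefree integers > 1 with 8033 not a perfect square). To show equality we compute the minimal polynomial of γ. From γ = √29 + √277: γ^2 = 29 + 2√(8033) + 277 = 306 + 2√(8033), so γ^2 - 306 = 2√(8033); squaring, (γ^2 - 306)^2 = 4·8033, i.e. γ^4 - 612γ^2 + 93636 - 32132 = 0, i.e. γ^4 - 612γ^2 + 61504 = 0. So γ is a root of x^4 - 612x^2 + 61504. This polynomial is irreducible over Q: it has no rational root (each ±√29 ± √277 is irrational), and any factorization into two quadratics over Q would force √(8033) ∈ Q (pairing opposite roots) or √29, √277 ∈ Q (other pairings), all impossible. Hence [Q(γ):Q] = 4 = [Q(√29, √277):Q], so Q(γ) = Q(√29, √277).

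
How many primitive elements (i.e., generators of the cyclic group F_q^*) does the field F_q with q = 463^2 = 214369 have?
There are φ(214368) = 53760 primitive elements

F_q^* is cyclic of order q - 1 = 214368. A cyclic group of order m has exactly φ(m) generators. Here m = 214368 = 2^5 · 3 · 7 · 11 · 29, so the number of primitive elements is φ(214368) = 53760.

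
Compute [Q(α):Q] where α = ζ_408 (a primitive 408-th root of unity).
[Q(α):Q] = 128

The minimal polynomial of ζ_408 over Q is the 408-th cyclotomic polynomial Φ_408(x), which is irreducible over Q and has degree φ(408) = 128. Hence [Q(α):Q] = φ(408) = 128.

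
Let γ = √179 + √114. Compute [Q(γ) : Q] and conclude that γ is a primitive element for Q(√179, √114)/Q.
[Q(γ) : Q] = 4 (equivalently, Q(γ) = Q(√179, √114))

Obviously Q(γ) ⊆ Q(√179, √114), and [Q(√179, √114):Q] = 4 (since 179, 114 are distinct squarefree integers > 1 with 20406 not a perfect square). To show equality we compute the minimal polynomial of γ. From γ = √179 + √114: γ^2 = 179 + 2√(20406) + 114 = 293 + 2√(20406), so γ^2 - 293 = 2√(20406); squaring, (γ^2 - 293)^2 = 4·20406, i.e. γ^4 - 586γ^2 + 85849 - 81624 = 0, i.e. γ^4 - 586γ^2 + 4225 = 0. So γ is a root of x^4 - 586x^2 + 4225. This polynomial is irreducible over Q: it has no rational root (each ±√179 ± √114 is irrational), and any factorization into two quadratics over Q would force √(20406) ∈ Q (pairing opposite roots) or √179, √114 ∈ Q (other pairings), all impossible. Hence [Q(γ):Q] = 4 = [Q(√179, √114):Q], so Q(γ) = Q(√179, √114).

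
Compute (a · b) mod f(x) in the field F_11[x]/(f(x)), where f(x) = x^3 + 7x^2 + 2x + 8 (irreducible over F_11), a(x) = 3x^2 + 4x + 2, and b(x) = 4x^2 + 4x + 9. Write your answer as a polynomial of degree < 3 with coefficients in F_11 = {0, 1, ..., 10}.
a · b ≡ x^2 + 5x + 4 (mod f(x))

Multiply in F_11[x]: a(x)·b(x) = (3x^2 + 4x + 2)·(4x^2 + 4x + 9) = x^4 + 6x^3 + 7x^2 + 7. This has degree ≥ 3, so divide by f(x) over F_11: x^4 + 6x^3 + 7x^2 + 7 = (x + 10)·(x^3 + 7x^2 + 2x + 8) + (x^2 + 5x + 4). Hence a·b ≡ x^2 + 5x + 4 (mod f). (F_11[x]/(f) is a field with 11^3 = 1331 elements since f is irreducible of degree 3.)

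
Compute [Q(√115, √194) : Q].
[Q(√115, √194) : Q] = 4

[Q(√115):Q] = 2 (min poly x^2 - 115, irreducible since 115 is squarefree > 1). For the top step, suppose √194 ∈ Q(√115), say √194 = c + d√115 with c, d ∈ Q. Squaring: 194 = c^2 + 115d^2 + 2cd√115. Since √115 ∉ Q this forces 2cd = 0. If d = 0 then √194 = c ∈ Q, contradicting 194 squarefree > 1. If c = 0 then 194 = 115d^2, so 115·194 = (115d)^2 is a perfect square in Q — but 115·194 = 22310 is not a perfect square (since 115 and 194 are distinct squarefree integers). Contradiction. Hence √194 ∉ Q(√115), so x^2 - 194 stays irreducible over Q(√115) and [Q(√115, √194) : Q(√115)] = 2. By the tower law, [Q(√115, √194) : Q] = 2 · 2 = 4.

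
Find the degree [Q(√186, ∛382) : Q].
[Q(√186, ∛382) : Q] = 6

Let L = Q(√186, ∛382). Since Q(√186) ⊂ L and [Q(√186):Q] = 2, the tower law gives 2 | [L:Q]. Likewise Q(∛382) ⊂ L with [Q(∛382):Q] = 3 (because 382 is not a perfect cube), so 3 | [L:Q]. As gcd(2,3) = 1, [L:Q] is divisible by 6. Conversely L is generated over Q by √186 and ∛382, so [L:Q] ≤ 2·3 = 6. Therefore [Q(√186, ∛382) : Q] = 6.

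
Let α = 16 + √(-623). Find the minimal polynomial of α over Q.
m_α(x) = x^2 - 32x + 879

From α - 16 = √(-623), squaring gives (α - 16)^2 = -623, i.e. α^2 - 32α + 256 = -623, so α^2 - 32α + 879 = 0. The discriminant of x^2 - 32x + 879 is (-32)^2 - 4·(879) = 1024 - 3516 = -2492, and 4·(-623) is not a perfect square in Q since -623 is squarefree and ≠ 1. Hence x^2 - 32x + 879 is irreducible over Q and is the minimal polynomial of α.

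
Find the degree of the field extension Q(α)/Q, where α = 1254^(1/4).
[Q(α):Q] = 4

α is a root of x^4 - 1254. By Eisenstein's criterion at the prime p = 2 (which divides the constant term 1254 but p^2 = 4 does not, since 1254 is squarefree), x^4 - 1254 is irreducible over Q. Hence [Q(α):Q] = 4.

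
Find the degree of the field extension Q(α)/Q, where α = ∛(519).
[Q(α):Q] = 3

The minimal polynomial of α is x^3 - 519, irreducible over Q since 519 is not a perfect cube (so x^3 - 519 has no rational root). Hence [Q(α):Q] = deg(m_α) = 3.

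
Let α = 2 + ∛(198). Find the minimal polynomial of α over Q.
m_α(x) = x^3 - 6x^2 + 12x - 206

Set β = α - 2 = ∛(198), so β^3 = 198. Then (α - 2)^3 - 198 = 0, i.e. α is a root of g(x) = (x - 2)^3 - 198 = x^3 - 6x^2 + 12x - 206. Since g(x) = h(x - 2) where h(x) = x^3 - 198, and h is irreducible over Q (because 198 is not a perfect cube, so h has no rational root, and a monic cubic with no rational root is irreducible), g is also irreducible (irreducibility is preserved under the substitution x → x - 2). Hence m_α(x) = x^3 - 6x^2 + 12x - 206.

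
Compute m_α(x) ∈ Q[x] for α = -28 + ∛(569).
m_α(x) = x^3 + 84x^2 + 2352x + 21383

Set β = α + 28 = ∛(569), so β^3 = 569. Then (α + 28)^3 - 569 = 0, i.e. α is a root of g(x) = (x + 28)^3 - 569 = x^3 + 84x^2 + 2352x + 21383. Since g(x) = h(x + 28) where h(x) = x^3 - 569, and h is irreducible over Q (because 569 is not a perfect cube, so h has no rational root, and a monic cubic with no rational root is irreducible), g is also irreducible (irreducibility is preserved under the substitution x → x + 28). Hence m_α(x) = x^3 + 84x^2 + 2352x + 21383.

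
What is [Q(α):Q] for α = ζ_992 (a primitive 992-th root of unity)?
[Q(α):Q] = 480

The minimal polynomial of ζ_992 over Q is the 992-th cyclotomic polynomial Φ_992(x), which is irreducible over Q and has degree φ(992) = 480. Hence [Q(α):Q] = φ(992) = 480.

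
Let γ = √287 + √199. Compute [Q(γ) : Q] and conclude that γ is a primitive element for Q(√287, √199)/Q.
[Q(γ) : Q] = 4 (equivalently, Q(γ) = Q(√287, √199))

Obviously Q(γ) ⊆ Q(√287, √199), and [Q(√287, √199):Q] = 4 (since 287, 199 are distinct squarefree integers > 1 with 57113 not a perfect square). To show equality we compute the minimal polynomial of γ. From γ = √287 + √199: γ^2 = 287 + 2√(57113) + 199 = 486 + 2√(57113), so γ^2 - 486 = 2√(57113); squaring, (γ^2 - 486)^2 = 4·57113, i.e. γ^4 - 972γ^2 + 236196 - 228452 = 0, i.e. γ^4 - 972γ^2 + 7744 = 0. So γ is a root of x^4 - 972x^2 + 7744. This polynomial is irreducible over Q: it has no rational root (each ±√287 ± √199 is irrational), and any factorization into two quadratics over Q would force √(57113) ∈ Q (pairing opposite roots) or √287, √199 ∈ Q (other pairings), all impossible. Hence [Q(γ):Q] = 4 = [Q(√287, √199):Q], so Q(γ) = Q(√287, √199).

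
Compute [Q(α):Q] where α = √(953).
[Q(α):Q] = 2

[Q(α):Q] equals the degree of the minimal polynomial of α. Here α^2 = 953 and x^2 - 953 is irreducible (d = 953 is squarefree, ≠ 1, hence not a square), so deg(m_α) = 2. Thus [Q(α):Q] = 2.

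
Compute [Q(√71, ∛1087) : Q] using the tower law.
[Q(√71, ∛1087) : Q] = 6

Let L = Q(√71, ∛1087). Since Q(√71) ⊂ L and [Q(√71):Q] = 2, the tower law gives 2 | [L:Q]. Likewise Q(∛1087) ⊂ L with [Q(∛1087):Q] = 3 (because 1087 is not a perfect cube), so 3 | [L:Q]. As gcd(2,3) = 1, [L:Q] is divisible by 6. Conversely L is generated over Q by √71 and ∛1087, so [L:Q] ≤ 2·3 = 6. Therefore [Q(√71, ∛1087) : Q] = 6.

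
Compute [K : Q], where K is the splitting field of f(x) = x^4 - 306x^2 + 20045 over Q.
[K : Q] = 4

Solving the quadratic in x^2: x^2 = (306 ± √(306^2 - 4·20045))/2 = (306 ± √13456)/2 = (306 ± 116)/2, giving x^2 = 95 or x^2 = 211. So f(x) = (x^2 - 95)(x^2 - 211) and the roots of f are ±√95, ±√211. Hence the splitting field is K = Q(√95, √211). Since 95 and 211 are distinct squarefree integers > 1, their product 20045 is not a perfect square, so √211 ∉ Q(√95). By the tower law [K:Q] = [Q(√95,√211):Q(√95)] · [Q(√95):Q] = 2 · 2 = 4.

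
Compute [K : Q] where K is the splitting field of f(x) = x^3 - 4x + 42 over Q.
[K : Q] = 6

By the rational root test, any rational root of the monic integer polynomial f(x) = x^3 - 4x + 42 must be an integer dividing the constant term 42, i.e. one of ±{1, 2, 3, 6, 7, 14, 21, 42}. Evaluating: f(1) = 39, f(-1) = 45, f(2) = 42, f(-2) = 42, f(3) = 57, f(-3) = 27, f(6) = 234, f(-6) = -150, f(7) = 357, f(-7) = -273, f(14) = 2730, f(-14) = -2646, f(21) = 9219, f(-21) = -9135, f(42) = 73962, f(-42) = -73878; none is 0, so f has no rational root and is therefore irreducible over Q (a cubic with no linear factor over a field is irreducible). For an irreducible cubic, the Galois group is A_3 or S_3 according as the discriminant disc(f) = -4a^3 - 27b^2 = -4·(-4)^3 - 27·(42)^2 = -47372 is or is not a square in Q. Here disc(f) = -47372 is not a perfect square in Q, so the Galois group of f over Q is not contained in A_3 and must be all of S_3. The splitting field has degree |S_3| = 6 over Q, so [K : Q] = 6.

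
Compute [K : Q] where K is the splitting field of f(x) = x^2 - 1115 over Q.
[K : Q] = 2

f(x) = x^2 - 1115 factors as (x - √1115)(x + √1115). The splitting field is K = Q(√1115). Since 1115 is squarefree and > 1, it is not a perfect square, so x^2 - 1115 is irreducible over Q and [Q(√1115) : Q] = 2. Hence [K : Q] = 2.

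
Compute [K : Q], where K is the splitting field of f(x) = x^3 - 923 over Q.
[K : Q] = 6

The roots of x^3 - 923 are ∛923, ω∛923, ω^2∛923 where ω = e^(2πi/3) is a primitive cube root of unity, so K = Q(∛923, ω). Now [Q(∛923):Q] = 3 (since 923 is not a perfect cube, x^3 - 923 is irreducible) and [Q(ω):Q] = 2. Both 2 and 3 divide [K:Q], and [K:Q] ≤ 3·2 = 6, so [K:Q] = 6. (Equivalently: Q(∛923) ⊂ R but ω ∉ R, so [K : Q(∛923)] = 2.)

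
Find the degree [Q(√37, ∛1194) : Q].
[Q(√37, ∛1194) : Q] = 6

Let L = Q(√37, ∛1194). Since Q(√37) ⊂ L and [Q(√37):Q] = 2, the tower law gives 2 | [L:Q]. Likewise Q(∛1194) ⊂ L with [Q(∛1194):Q] = 3 (because 1194 is not a perfect cube), so 3 | [L:Q]. As gcd(2,3) = 1, [L:Q] is divisible by 6. Conversely L is generated over Q by √37 and ∛1194, so [L:Q] ≤ 2·3 = 6. Therefore [Q(√37, ∛1194) : Q] = 6.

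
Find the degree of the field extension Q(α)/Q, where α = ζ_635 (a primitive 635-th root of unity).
[Q(α):Q] = 504

The minimal polynomial of ζ_635 over Q is the 635-th cyclotomic polynomial Φ_635(x), which is irreducible over Q and has degree φ(635) = 504. Hence [Q(α):Q] = φ(635) = 504.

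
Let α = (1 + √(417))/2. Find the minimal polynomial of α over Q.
m_α(x) = x^2 - x - 104

From 2α - 1 = √(417), squaring gives (2α - 1)^2 = 417, i.e. 4α^2 - 4α + 1 = 417, so α^2 - α + (1 - 417)/4 = 0. Since 417 ≡ 1 (mod 4), (1 - 417)/4 = -104 ∈ Z. The polynomial x^2 - x - 104 has discriminant 1 - 4·(-104) = 417, which is not a perfect square in Q (d = 417 is squarefree and ≠ 1), so x^2 - x - 104 is irreducible over Q. It is the minimal polynomial of α.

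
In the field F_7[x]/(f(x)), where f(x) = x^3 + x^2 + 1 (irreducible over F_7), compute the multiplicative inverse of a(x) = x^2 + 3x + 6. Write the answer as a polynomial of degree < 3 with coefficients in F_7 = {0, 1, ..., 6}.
a(x)^(-1) ≡ x + 5 (mod f(x))

Since f is irreducible over F_7, F_7[x]/(f) is a field and a(x) ≠ 0 has an inverse. Apply the extended Euclidean algorithm to f(x) and a(x) in F_7[x]: f(x) = (x + 5)·a(x) + (6). The last nonzero remainder is the constant 6 = gcd(f, a) in F_7. Back-substituting through the division chain expresses 6 = s(x)·a(x) + t(x)·f(x) with s(x) ≡ 6x + 2 (mod f), so (6x + 2)·a(x) ≡ 6 (mod f). Multiplying by 6^(-1) ≡ 6 in F_7 gives a(x)^(-1) ≡ 6·(6x + 2) ≡ x + 5 (mod f). Check: (x^2 + 3x + 6)·(x + 5) = x^3 + x^2 + 2 ≡ 1 (mod x^3 + x^2 + 1).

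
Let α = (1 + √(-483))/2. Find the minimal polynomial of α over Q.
m_α(x) = x^2 - x + 121

From 2α - 1 = √(-483), squaring gives (2α - 1)^2 = -483, i.e. 4α^2 - 4α + 1 = -483, so α^2 - α + (1 + 483)/4 = 0. Since -483 ≡ 1 (mod 4), (1 + 483)/4 = 121 ∈ Z. The polynomial x^2 - x + 121 has discriminant 1 - 4·(121) = -483, which is not a perfect square in Q (d = -483 is squarefree and ≠ 1), so x^2 - x + 121 is irreducible over Q. It is the minimal polynomial of α.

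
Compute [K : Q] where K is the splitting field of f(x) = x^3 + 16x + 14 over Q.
[K : Q] = 6

By the rational root test, any rational root of the monic integer polynomial f(x) = x^3 + 16x + 14 must be an integer dividing the constant term 14, i.e. one of ±{1, 2, 7, 14}. Evaluating: f(1) = 31, f(-1) = -3, f(2) = 54, f(-2) = -26, f(7) = 469, f(-7) = -441, f(14) = 2982, f(-14) = -2954; none is 0, so f has no rational root and is therefore irreducible over Q (a cubic with no linear factor over a field is irreducible). For an irreducible cubic, the Galois group is A_3 or S_3 according as the discriminant disc(f) = -4a^3 - 27b^2 = -4·(16)^3 - 27·(14)^2 = -21676 is or is not a square in Q. Here disc(f) = -21676 is not a perfect square in Q, so the Galois group of f over Q is not contained in A_3 and must be all of S_3. The splitting field has degree |S_3| = 6 over Q, so [K : Q] = 6.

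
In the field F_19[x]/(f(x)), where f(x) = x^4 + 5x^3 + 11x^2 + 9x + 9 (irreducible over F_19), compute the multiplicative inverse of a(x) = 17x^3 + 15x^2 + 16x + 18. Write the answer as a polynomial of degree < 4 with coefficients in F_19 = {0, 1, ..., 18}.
a(x)^(-1) ≡ 17x^3 + 3x^2 + 8x + 11 (mod f(x))

Since f is irreducible over F_19, F_19[x]/(f) is a field and a(x) ≠ 0 has an inverse. Apply the extended Euclidean algorithm to f(x) and a(x) in F_19[x]: f(x) = (9x + 8)·a(x) + (13x^2 + 4x + 17);  a(x) = (13x + 3)·(13x^2 + 4x + 17) + (11x + 5);  (13x^2 + 4x + 17) = (15x + 16)·(11x + 5) + (13). The last nonzero remainder is the constant 13 = gcd(f, a) in F_19. Back-substituting through the division chain expresses 13 = s(x)·a(x) + t(x)·f(x) with s(x) ≡ 12x^3 + x^2 + 9x + 10 (mod f), so (12x^3 + x^2 + 9x + 10)·a(x) ≡ 13 (mod f). Multiplying by 13^(-1) ≡ 3 in F_19 gives a(x)^(-1) ≡ 3·(12x^3 + x^2 + 9x + 10) ≡ 17x^3 + 3x^2 + 8x + 11 (mod f). Check: (17x^3 + 15x^2 + 16x + 18)·(17x^3 + 3x^2 + 8x + 11) = 4x^6 + 2x^5 + 16x^4 + 15x^3 + 5x^2 + 16x + 8 ≡ 1 (mod x^4 + 5x^3 + 11x^2 + 9x + 9).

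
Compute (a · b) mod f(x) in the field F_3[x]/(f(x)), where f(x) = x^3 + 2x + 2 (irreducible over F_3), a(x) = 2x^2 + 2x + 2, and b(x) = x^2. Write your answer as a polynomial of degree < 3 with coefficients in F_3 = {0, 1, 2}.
a · b ≡ x^2 + x + 2 (mod f(x))

Multiply in F_3[x]: a(x)·b(x) = (2x^2 + 2x + 2)·(x^2) = 2x^4 + 2x^3 + 2x^2. This has degree ≥ 3, so divide by f(x) over F_3: 2x^4 + 2x^3 + 2x^2 = (2x + 2)·(x^3 + 2x + 2) + (x^2 + x + 2). Hence a·b ≡ x^2 + x + 2 (mod f). (F_3[x]/(f) is a field with 3^3 = 27 elements since f is irreducible of degree 3.)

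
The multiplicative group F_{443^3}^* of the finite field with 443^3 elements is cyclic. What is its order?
|F_{443^3}^*| = 86938306

F_{443^3} has 443^3 = 86938307 elements; its multiplicative group consists of all nonzero elements, so |F_{443^3}^*| = 86938307 - 1 = 86938306. (It is cyclic since any finite subgroup of the multiplicative group of a field is cyclic.)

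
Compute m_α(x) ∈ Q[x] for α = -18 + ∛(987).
m_α(x) = x^3 + 54x^2 + 972x + 4845

Set β = α + 18 = ∛(987), so β^3 = 987. Then (α + 18)^3 - 987 = 0, i.e. α is a root of g(x) = (x + 18)^3 - 987 = x^3 + 54x^2 + 972x + 4845. Since g(x) = h(x + 18) where h(x) = x^3 - 987, and h is irreducible over Q (because 987 is not a perfect cube, so h has no rational root, and a monic cubic with no rational root is irreducible), g is also irreducible (irreducibility is preserved under the substitution x → x + 18). Hence m_α(x) = x^3 + 54x^2 + 972x + 4845.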